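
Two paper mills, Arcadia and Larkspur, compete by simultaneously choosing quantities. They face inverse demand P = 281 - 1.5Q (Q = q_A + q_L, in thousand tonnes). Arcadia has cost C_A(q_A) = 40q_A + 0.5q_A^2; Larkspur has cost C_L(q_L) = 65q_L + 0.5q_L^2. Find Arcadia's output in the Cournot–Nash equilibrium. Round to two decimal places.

Arcadia's profit: π_A = (281 - 1.5Q)q_A - (40q_A + (1/2)q_A²). Setting ∂π_A/∂q_A = 0: 241 - 4q_A - (3/2)(q_L) = 0.
Larkspur's profit: π_L = (281 - 1.5Q)q_L - (65q_L + (1/2)q_L²). Setting ∂π_L/∂q_L = 0: 216 - 4q_L - (3/2)(q_A) = 0.
So q_A = (241 - (3/2)q_L)/4 and q_L = (216 - (3/2)q_A)/4.
Substituting one into the other gives q_A = 512/11 and q_L = 402/11.

46.55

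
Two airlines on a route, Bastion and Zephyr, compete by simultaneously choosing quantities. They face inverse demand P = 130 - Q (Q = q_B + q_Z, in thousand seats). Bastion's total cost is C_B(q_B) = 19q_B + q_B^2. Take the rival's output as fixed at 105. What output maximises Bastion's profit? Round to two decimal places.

With the rival's output fixed at 105, Bastion's profit is π_B = (130 - 105 - q_B)q_B - (19q_B + q_B²) = (25 - q_B)q_B - (19q_B + q_B²).
∂π_B/∂q_B = 6 - 4q_B = 0, so q_B = 3/2.

1.50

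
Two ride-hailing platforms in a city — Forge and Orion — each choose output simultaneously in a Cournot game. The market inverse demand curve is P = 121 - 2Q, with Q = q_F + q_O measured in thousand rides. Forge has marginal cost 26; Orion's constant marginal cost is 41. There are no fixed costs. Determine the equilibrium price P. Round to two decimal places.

Forge's profit: π_F = (121 - 2Q)q_F - (26q_F). Setting ∂π_F/∂q_F = 0: 95 - 4q_F - 2(q_O) = 0.
Orion's profit: π_O = (121 - 2Q)q_O - (41q_O). Setting ∂π_O/∂q_O = 0: 80 - 4q_O - 2(q_F) = 0.
Rearranging gives the reaction functions q_F = (95 - 2q_O)/4 and q_O = (80 - 2q_F)/4.
Solving the pair: q_F = 55/3, q_O = 65/6.
Total output Q = 175/6, so price P = 121 - 2·(175/6) = 188/3.

62.67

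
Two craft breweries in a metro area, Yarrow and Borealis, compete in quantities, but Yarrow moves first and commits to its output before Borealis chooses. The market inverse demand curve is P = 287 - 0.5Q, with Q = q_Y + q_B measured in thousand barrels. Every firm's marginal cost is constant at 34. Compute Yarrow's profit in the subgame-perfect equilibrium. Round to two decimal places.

The follower Borealis best-responds to any q_Y: π_B = (287 - 0.5Q)q_B - 34q_B.
Setting the follower's marginal profit to zero, 253 - (1/2)q_Y - q_B = 0, i.e. q_B = (253 - (1/2)q_Y).
Yarrow substitutes q_B(q_Y) into its own profit: π_Y = q_Y(287 - (1/2)q_Y - (253 - (1/2)q_Y)/2) - 34q_Y = (321/2 - (1/4)q_Y)q_Y - 34q_Y.
Leader FOC: 253/2 - (1/2)q_Y = 0, so q_Y = 253.
Then q_B = (253 - (1/2)·253) = 253/2.
Price P = 287 - (1/2)·(759/2) = 389/4.
Yarrow's profit: (389/4 - 34)·253 = 16002.2500.

16002.25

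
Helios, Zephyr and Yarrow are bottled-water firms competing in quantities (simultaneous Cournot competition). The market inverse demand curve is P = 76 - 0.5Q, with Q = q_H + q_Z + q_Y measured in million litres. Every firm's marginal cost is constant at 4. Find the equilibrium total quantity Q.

Each firm earns π_i = (76 - 0.5Q)q_i - 4q_i.
Setting ∂π_i/∂q_i = 0 with rivals' quantities fixed: 72 - q_i - (1/2)·Σ_{j≠i} q_j = 0.
With identical firms every q_j equals q_i, so Σ_{j≠i} q_j = 2q_i and 72 = 2q_i, giving q_i = 36.
Total output Q = 36 + 36 + 36 = 108.

108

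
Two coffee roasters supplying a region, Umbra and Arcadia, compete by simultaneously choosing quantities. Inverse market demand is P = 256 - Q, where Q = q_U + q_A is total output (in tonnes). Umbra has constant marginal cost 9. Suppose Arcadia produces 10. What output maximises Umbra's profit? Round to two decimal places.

118.50

With the rival's output fixed at 10, Umbra's profit is π_U = (256 - 10 - q_U)q_U - (9q_U) = (246 - q_U)q_U - (9q_U).
∂π_U/∂q_U = 237 - 2q_U = 0, so q_U = 237/2.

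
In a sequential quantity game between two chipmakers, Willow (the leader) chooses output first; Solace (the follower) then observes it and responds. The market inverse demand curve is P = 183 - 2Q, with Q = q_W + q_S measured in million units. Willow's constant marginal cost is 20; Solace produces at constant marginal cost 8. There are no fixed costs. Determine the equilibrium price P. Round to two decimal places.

57.75

The follower Solace best-responds to any q_W: π_S = (183 - 2Q)q_S - 8q_S.
Follower FOC: 175 - 2q_W - 4q_S = 0, so q_S(q_W) = (175 - 2q_W)/4.
Willow substitutes q_S(q_W) into its own profit: π_W = q_W(183 - 2q_W - (175 - 2q_W)/2) - 20q_W = (191/2 - q_W)q_W - 20q_W.
Leader FOC: 151/2 - 2q_W = 0, so q_W = 151/4.
Then q_S = (175 - 2·(151/4))/4 = 199/8.
Total output Q = 501/8, so price P = 183 - 2·(501/8) = 231/4.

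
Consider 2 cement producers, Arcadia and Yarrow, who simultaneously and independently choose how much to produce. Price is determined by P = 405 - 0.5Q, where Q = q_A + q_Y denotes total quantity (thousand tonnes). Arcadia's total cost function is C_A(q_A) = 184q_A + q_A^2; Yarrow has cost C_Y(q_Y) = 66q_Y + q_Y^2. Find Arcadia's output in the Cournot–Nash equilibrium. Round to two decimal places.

Arcadia's profit: π_A = (405 - 0.5Q)q_A - (184q_A + q_A²). Setting ∂π_A/∂q_A = 0: 221 - 3q_A - (1/2)(q_Y) = 0.
Yarrow's first-order condition: 339 - 3q_Y - (1/2)(q_A) = 0.
Best responses: q_A = (221 - (1/2)q_Y)/3, q_Y = (339 - (1/2)q_A)/3.
Substituting one into the other gives q_A = 282/5 and q_Y = 518/5.

56.40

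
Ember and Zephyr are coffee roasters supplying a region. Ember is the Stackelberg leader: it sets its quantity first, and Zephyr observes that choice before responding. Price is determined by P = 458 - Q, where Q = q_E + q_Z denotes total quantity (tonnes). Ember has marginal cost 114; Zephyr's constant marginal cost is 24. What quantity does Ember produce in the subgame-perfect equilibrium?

The follower Zephyr best-responds to any q_E: π_Z = (458 - Q)q_Z - 24q_Z.
∂π_Z/∂q_Z = 434 - q_E - 2q_Z = 0 gives the reaction function q_Z = (434 - q_E)/2.
The leader anticipates this reaction. Substituting into P = 458 - Q gives P = 241 - (1/2)q_E, so π_E = (241 - (1/2)q_E)q_E - 114q_E.
Maximising: ∂π_E/∂q_E = 127 - q_E = 0, giving q_E = 127.
Then q_Z = (434 - 127)/2 = 307/2.

127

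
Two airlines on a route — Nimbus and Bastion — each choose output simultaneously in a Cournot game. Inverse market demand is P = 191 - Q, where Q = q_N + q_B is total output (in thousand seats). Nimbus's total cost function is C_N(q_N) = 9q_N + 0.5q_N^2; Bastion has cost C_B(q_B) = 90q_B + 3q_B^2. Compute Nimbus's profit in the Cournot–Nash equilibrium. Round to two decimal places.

5206.12

Nimbus's profit: π_N = (191 - Q)q_N - (9q_N + (1/2)q_N²). Setting ∂π_N/∂q_N = 0: 182 - 3q_N - (q_B) = 0.
Bastion's first-order condition: 101 - 8q_B - (q_N) = 0.
So q_N = (182 - q_B)/3 and q_B = (101 - q_N)/8.
Solving the pair: q_N = 1355/23, q_B = 121/23.
Price P = 191 - 1476/23 = 126.8261.
Nimbus's profit: 126.8261·(1355/23) - 9·(1355/23) - (1/2)(1355/23)² = 5206.1200.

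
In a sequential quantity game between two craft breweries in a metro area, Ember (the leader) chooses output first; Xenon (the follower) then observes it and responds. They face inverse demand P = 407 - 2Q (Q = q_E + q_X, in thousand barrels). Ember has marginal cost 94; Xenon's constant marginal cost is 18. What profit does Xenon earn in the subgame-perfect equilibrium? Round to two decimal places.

Solve by backward induction. Given q_E, the follower Xenon maximises π_X = (407 - 2q_E - 2q_X)q_X - 18q_X.
∂π_X/∂q_X = 389 - 2q_E - 4q_X = 0 gives the reaction function q_X = (389 - 2q_E)/4.
The leader anticipates this reaction. Substituting into P = 407 - 2Q gives P = 425/2 - q_E, so π_E = (425/2 - q_E)q_E - 94q_E.
Leader FOC: 237/2 - 2q_E = 0, so q_E = 237/4.
Then q_X = (389 - 2·(237/4))/4 = 541/8.
Price P = 407 - 2·(1015/8) = 613/4.
Xenon's profit: (613/4 - 18)·(541/8) = 9146.2813.

9146.28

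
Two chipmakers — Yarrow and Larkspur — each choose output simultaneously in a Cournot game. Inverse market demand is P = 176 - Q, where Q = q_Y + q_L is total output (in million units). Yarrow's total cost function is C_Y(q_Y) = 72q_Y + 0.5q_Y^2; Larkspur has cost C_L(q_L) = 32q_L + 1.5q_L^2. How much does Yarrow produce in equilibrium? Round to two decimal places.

Yarrow's profit: π_Y = (176 - Q)q_Y - (72q_Y + (1/2)q_Y²). Setting ∂π_Y/∂q_Y = 0: 104 - 3q_Y - (q_L) = 0.
Larkspur's first-order condition: 144 - 5q_L - (q_Y) = 0.
So q_Y = (104 - q_L)/3 and q_L = (144 - q_Y)/5.
Substituting one into the other gives q_Y = 188/7 and q_L = 164/7.

26.86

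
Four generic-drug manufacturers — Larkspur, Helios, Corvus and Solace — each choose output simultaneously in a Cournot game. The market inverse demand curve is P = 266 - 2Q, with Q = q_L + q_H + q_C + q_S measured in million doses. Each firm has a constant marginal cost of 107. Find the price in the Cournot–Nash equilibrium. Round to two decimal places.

Each firm earns π_i = (266 - 2Q)q_i - 107q_i.
Setting ∂π_i/∂q_i = 0 with rivals' quantities fixed: 159 - 4q_i - 2·Σ_{j≠i} q_j = 0.
By symmetry each firm produces the same amount; substituting Σ_{j≠i} q_j = 3q_i yields q_i = 159/10.
Total output Q = 318/5, so price P = 266 - 2·(318/5) = 694/5.

138.80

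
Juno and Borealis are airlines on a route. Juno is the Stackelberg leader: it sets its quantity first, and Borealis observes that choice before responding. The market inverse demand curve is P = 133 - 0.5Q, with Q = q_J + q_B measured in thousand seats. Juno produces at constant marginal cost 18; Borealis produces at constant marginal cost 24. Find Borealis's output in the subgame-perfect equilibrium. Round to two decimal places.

Solve by backward induction. Given q_J, the follower Borealis maximises π_B = (133 - (1/2)q_J - (1/2)q_B)q_B - 24q_B.
Follower FOC: 109 - (1/2)q_J - q_B = 0, so q_B(q_J) = (109 - (1/2)q_J).
Juno substitutes q_B(q_J) into its own profit: π_J = q_J(133 - (1/2)q_J - (109 - (1/2)q_J)/2) - 18q_J = (157/2 - (1/4)q_J)q_J - 18q_J.
Leader FOC: 121/2 - (1/2)q_J = 0, so q_J = 121.
Then q_B = (109 - (1/2)·121) = 97/2.

48.50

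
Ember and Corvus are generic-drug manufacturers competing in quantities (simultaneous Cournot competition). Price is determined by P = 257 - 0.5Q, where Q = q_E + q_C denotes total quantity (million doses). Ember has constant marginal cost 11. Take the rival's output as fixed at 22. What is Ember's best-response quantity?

235

With the rival's output fixed at 22, Ember's profit is π_E = (257 - (1/2)·22 - (1/2)q_E)q_E - (11q_E) = (246 - (1/2)q_E)q_E - (11q_E).
∂π_E/∂q_E = 235 - q_E = 0, so q_E = 235.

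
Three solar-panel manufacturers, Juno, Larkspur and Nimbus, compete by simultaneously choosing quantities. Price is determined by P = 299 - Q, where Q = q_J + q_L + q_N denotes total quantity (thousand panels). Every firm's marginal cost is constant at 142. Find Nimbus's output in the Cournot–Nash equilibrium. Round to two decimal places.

A representative firm's profit is π_i = q_i(299 - Q) - 142q_i.
First-order condition (treating rivals' output as given): 157 - 2q_i - Σ_{j≠i} q_j = 0.
By symmetry each firm produces the same amount; substituting Σ_{j≠i} q_j = 2q_i yields q_i = 157/4.

39.25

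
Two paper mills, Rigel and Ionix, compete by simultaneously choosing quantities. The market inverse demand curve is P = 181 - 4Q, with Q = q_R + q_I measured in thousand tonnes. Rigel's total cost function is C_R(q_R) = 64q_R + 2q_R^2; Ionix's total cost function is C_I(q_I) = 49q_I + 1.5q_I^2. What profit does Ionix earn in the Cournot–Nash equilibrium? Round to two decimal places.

509.07

Rigel's profit: π_R = (181 - 4Q)q_R - (64q_R + 2q_R²). Setting ∂π_R/∂q_R = 0: 117 - 12q_R - 4(q_I) = 0.
Ionix's first-order condition: 132 - 11q_I - 4(q_R) = 0.
Rearranging gives the reaction functions q_R = (117 - 4q_I)/12 and q_I = (132 - 4q_R)/11.
Solving the pair: q_R = 759/116, q_I = 279/29.
Price P = 181 - 4·(1875/116) = 116.3448.
Ionix's profit: 116.3448·(279/29) - 49·(279/29) - (3/2)(279/29)² = 509.0672.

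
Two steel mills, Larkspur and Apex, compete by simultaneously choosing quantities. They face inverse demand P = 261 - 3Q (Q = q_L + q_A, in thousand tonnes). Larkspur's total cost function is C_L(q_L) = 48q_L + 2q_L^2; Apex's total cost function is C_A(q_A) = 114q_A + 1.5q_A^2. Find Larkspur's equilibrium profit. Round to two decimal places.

1660.25

Larkspur's profit: π_L = (261 - 3Q)q_L - (48q_L + 2q_L²). Setting ∂π_L/∂q_L = 0: 213 - 10q_L - 3(q_A) = 0.
Apex's profit: π_A = (261 - 3Q)q_A - (114q_A + (3/2)q_A²). Setting ∂π_A/∂q_A = 0: 147 - 9q_A - 3(q_L) = 0.
So q_L = (213 - 3q_A)/10 and q_A = (147 - 3q_L)/9.
Substituting one into the other gives q_L = 164/9 and q_A = 277/27.
Price P = 261 - 3·(769/27) = 1580/9.
Larkspur's profit: (1580/9)·(164/9) - 48·(164/9) - 2(164/9)² = 1660.2469.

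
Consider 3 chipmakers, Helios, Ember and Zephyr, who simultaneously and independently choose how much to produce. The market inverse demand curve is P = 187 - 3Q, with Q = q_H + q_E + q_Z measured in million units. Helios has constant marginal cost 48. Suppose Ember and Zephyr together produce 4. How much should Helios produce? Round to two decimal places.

With rivals' combined output fixed at 4, Helios's profit is π_H = (187 - 3·4 - 3q_H)q_H - (48q_H) = (175 - 3q_H)q_H - (48q_H).
∂π_H/∂q_H = 127 - 6q_H = 0, so q_H = 127/6.

21.17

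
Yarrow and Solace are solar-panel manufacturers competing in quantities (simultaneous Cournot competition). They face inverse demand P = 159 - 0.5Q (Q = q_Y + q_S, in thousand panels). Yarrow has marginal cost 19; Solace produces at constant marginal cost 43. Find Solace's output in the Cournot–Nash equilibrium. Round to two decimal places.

Yarrow's profit: π_Y = (159 - 0.5Q)q_Y - (19q_Y). Setting ∂π_Y/∂q_Y = 0: 140 - q_Y - (1/2)(q_S) = 0.
Solace's profit: π_S = (159 - 0.5Q)q_S - (43q_S). Setting ∂π_S/∂q_S = 0: 116 - q_S - (1/2)(q_Y) = 0.
Rearranging gives the reaction functions q_Y = (140 - (1/2)q_S) and q_S = (116 - (1/2)q_Y).
Substituting one into the other gives q_Y = 328/3 and q_S = 184/3.

61.33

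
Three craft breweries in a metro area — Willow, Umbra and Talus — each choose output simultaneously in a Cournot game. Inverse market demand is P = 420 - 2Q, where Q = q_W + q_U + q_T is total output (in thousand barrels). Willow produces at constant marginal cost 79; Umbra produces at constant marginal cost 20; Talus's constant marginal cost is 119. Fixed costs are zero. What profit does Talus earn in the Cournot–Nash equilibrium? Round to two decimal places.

Willow's profit: π_W = (420 - 2Q)q_W - (79q_W). Setting ∂π_W/∂q_W = 0: 341 - 4q_W - 2(q_U + q_T) = 0.
Umbra's first-order condition: 400 - 4q_U - 2(q_W + q_T) = 0.
Talus's first-order condition: 301 - 4q_T - 2(q_W + q_U) = 0.
Adding the 3 first-order conditions: 1042 − 8Q = 0, so Q = 521/4.
Back-substituting: q_W = (341 − 521/2)/2 = 161/4, q_U = (400 − 521/2)/2 = 279/4, q_T = (301 − 521/2)/2 = 81/4.
Price P = 420 - 2·(521/4) = 319/2.
Talus's profit: (319/2 - 119)·(81/4) = 820.1250.

820.13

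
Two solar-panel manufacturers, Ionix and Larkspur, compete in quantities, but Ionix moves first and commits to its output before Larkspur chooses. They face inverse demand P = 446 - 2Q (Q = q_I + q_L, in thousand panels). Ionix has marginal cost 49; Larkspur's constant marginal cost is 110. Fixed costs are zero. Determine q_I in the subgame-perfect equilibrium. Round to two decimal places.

Solve by backward induction. Given q_I, the follower Larkspur maximises π_L = (446 - 2q_I - 2q_L)q_L - 110q_L.
Setting the follower's marginal profit to zero, 336 - 2q_I - 4q_L = 0, i.e. q_L = (336 - 2q_I)/4.
Ionix substitutes q_L(q_I) into its own profit: π_I = q_I(446 - 2q_I - (336 - 2q_I)/2) - 49q_I = (278 - q_I)q_I - 49q_I.
The leader's first-order condition 229 - 2q_I = 0 yields q_I = 229/2.
Then q_L = (336 - 2·(229/2))/4 = 107/4.

114.50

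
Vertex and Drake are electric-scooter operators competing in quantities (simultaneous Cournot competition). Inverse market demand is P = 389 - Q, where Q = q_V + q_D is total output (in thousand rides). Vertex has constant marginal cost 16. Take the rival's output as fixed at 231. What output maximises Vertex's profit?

71

With the rival's output fixed at 231, Vertex's profit is π_V = (389 - 231 - q_V)q_V - (16q_V) = (158 - q_V)q_V - (16q_V).
∂π_V/∂q_V = 142 - 2q_V = 0, so q_V = 71.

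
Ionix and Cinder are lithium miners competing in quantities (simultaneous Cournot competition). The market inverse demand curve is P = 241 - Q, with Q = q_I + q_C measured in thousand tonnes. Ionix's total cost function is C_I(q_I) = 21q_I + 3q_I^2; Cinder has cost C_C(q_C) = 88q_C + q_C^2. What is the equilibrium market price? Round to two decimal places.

185.16

Ionix's profit: π_I = (241 - Q)q_I - (21q_I + 3q_I²). Setting ∂π_I/∂q_I = 0: 220 - 8q_I - (q_C) = 0.
Cinder's first-order condition: 153 - 4q_C - (q_I) = 0.
So q_I = (220 - q_C)/8 and q_C = (153 - q_I)/4.
Substituting one into the other gives q_I = 727/31 and q_C = 1004/31.
Total output Q = 1731/31, so price P = 241 - 1731/31 = 185.1613.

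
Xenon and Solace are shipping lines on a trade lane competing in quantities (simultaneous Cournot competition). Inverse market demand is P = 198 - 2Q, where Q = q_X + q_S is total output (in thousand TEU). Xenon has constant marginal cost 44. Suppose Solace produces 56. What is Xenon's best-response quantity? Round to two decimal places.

With the rival's output fixed at 56, Xenon's profit is π_X = (198 - 2·56 - 2q_X)q_X - (44q_X) = (86 - 2q_X)q_X - (44q_X).
∂π_X/∂q_X = 42 - 4q_X = 0, so q_X = 21/2.

10.50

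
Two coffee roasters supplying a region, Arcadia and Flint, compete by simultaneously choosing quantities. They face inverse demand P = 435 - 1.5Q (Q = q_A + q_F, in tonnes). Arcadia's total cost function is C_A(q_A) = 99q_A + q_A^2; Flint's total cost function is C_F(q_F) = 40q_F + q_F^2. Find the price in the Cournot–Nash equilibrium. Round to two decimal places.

Arcadia's profit: π_A = (435 - 1.5Q)q_A - (99q_A + q_A²). Setting ∂π_A/∂q_A = 0: 336 - 5q_A - (3/2)(q_F) = 0.
Flint's profit: π_F = (435 - 1.5Q)q_F - (40q_F + q_F²). Setting ∂π_F/∂q_F = 0: 395 - 5q_F - (3/2)(q_A) = 0.
So q_A = (336 - (3/2)q_F)/5 and q_F = (395 - (3/2)q_A)/5.
Substituting one into the other gives q_A = 47.8022 and q_F = 64.6593.
Total output Q = 1462/13, so price P = 435 - (3/2)·(1462/13) = 266.3077.

266.31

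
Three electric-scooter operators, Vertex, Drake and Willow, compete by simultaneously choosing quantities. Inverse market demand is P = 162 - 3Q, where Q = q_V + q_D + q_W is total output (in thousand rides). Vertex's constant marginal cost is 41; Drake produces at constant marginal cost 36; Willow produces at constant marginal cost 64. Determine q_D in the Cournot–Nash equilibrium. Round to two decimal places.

Vertex's profit: π_V = (162 - 3Q)q_V - (41q_V). Setting ∂π_V/∂q_V = 0: 121 - 6q_V - 3(q_D + q_W) = 0.
Drake's first-order condition: 126 - 6q_D - 3(q_V + q_W) = 0.
Willow's first-order condition: 98 - 6q_W - 3(q_V + q_D) = 0.
Summing all 3 equations gives 345 − 12Q = 0, hence Q = 115/4.
Back-substituting: q_V = (121 − 345/4)/3 = 139/12, q_D = (126 − 345/4)/3 = 53/4, q_W = (98 − 345/4)/3 = 47/12.

13.25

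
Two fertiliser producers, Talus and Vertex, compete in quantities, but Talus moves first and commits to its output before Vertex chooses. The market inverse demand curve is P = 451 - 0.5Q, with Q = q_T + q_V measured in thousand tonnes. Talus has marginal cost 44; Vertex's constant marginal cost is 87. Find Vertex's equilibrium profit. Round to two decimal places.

The follower Vertex best-responds to any q_T: π_V = (451 - 0.5Q)q_V - 87q_V.
∂π_V/∂q_V = 364 - (1/2)q_T - q_V = 0 gives the reaction function q_V = (364 - (1/2)q_T).
The leader anticipates this reaction. Substituting into P = 451 - 0.5Q gives P = 269 - (1/4)q_T, so π_T = (269 - (1/4)q_T)q_T - 44q_T.
Leader FOC: 225 - (1/2)q_T = 0, so q_T = 450.
Then q_V = (364 - (1/2)·450) = 139.
Price P = 451 - (1/2)·589 = 313/2.
Vertex's profit: (313/2 - 87)·139 = 9660.5000.

9660.50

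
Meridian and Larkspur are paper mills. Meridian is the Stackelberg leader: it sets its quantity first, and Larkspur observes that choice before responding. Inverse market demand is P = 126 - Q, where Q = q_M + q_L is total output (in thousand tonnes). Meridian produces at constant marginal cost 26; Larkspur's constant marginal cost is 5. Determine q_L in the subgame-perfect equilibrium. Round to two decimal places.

40.75

Solve by backward induction. Given q_M, the follower Larkspur maximises π_L = (126 - q_M - q_L)q_L - 5q_L.
∂π_L/∂q_L = 121 - q_M - 2q_L = 0 gives the reaction function q_L = (121 - q_M)/2.
The leader anticipates this reaction. Substituting into P = 126 - Q gives P = 131/2 - (1/2)q_M, so π_M = (131/2 - (1/2)q_M)q_M - 26q_M.
Leader FOC: 79/2 - q_M = 0, so q_M = 79/2.
Then q_L = (121 - 79/2)/2 = 163/4.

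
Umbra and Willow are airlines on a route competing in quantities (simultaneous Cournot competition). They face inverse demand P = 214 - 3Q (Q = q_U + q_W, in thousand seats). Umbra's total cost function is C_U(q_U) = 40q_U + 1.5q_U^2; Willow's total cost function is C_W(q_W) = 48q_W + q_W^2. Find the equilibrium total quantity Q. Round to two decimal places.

Umbra's profit: π_U = (214 - 3Q)q_U - (40q_U + (3/2)q_U²). Setting ∂π_U/∂q_U = 0: 174 - 9q_U - 3(q_W) = 0.
Willow's profit: π_W = (214 - 3Q)q_W - (48q_W + q_W²). Setting ∂π_W/∂q_W = 0: 166 - 8q_W - 3(q_U) = 0.
Rearranging gives the reaction functions q_U = (174 - 3q_W)/9 and q_W = (166 - 3q_U)/8.
Solving the pair: q_U = 298/21, q_W = 108/7.
Total output Q = 298/21 + 108/7 = 622/21.

29.62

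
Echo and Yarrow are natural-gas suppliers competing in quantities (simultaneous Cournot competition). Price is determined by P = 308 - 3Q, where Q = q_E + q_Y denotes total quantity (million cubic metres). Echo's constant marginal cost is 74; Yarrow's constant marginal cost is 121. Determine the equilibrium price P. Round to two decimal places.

Echo's profit: π_E = (308 - 3Q)q_E - (74q_E). Setting ∂π_E/∂q_E = 0: 234 - 6q_E - 3(q_Y) = 0.
Yarrow's first-order condition: 187 - 6q_Y - 3(q_E) = 0.
So q_E = (234 - 3q_Y)/6 and q_Y = (187 - 3q_E)/6.
Substituting one into the other gives q_E = 281/9 and q_Y = 140/9.
Total output Q = 421/9, so price P = 308 - 3·(421/9) = 503/3.

167.67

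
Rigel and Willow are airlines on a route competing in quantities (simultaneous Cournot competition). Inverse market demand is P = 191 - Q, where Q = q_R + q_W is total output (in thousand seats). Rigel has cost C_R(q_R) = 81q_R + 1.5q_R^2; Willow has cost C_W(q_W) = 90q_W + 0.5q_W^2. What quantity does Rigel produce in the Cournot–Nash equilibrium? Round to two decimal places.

16.36

Rigel's profit: π_R = (191 - Q)q_R - (81q_R + (3/2)q_R²). Setting ∂π_R/∂q_R = 0: 110 - 5q_R - (q_W) = 0.
Willow's first-order condition: 101 - 3q_W - (q_R) = 0.
Best responses: q_R = (110 - q_W)/5, q_W = (101 - q_R)/3.
Substituting one into the other gives q_R = 229/14 and q_W = 395/14.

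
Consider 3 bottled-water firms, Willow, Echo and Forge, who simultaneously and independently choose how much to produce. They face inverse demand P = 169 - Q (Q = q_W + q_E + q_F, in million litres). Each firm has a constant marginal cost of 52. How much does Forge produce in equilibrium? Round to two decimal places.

29.25

Each firm earns π_i = (169 - Q)q_i - 52q_i.
Setting ∂π_i/∂q_i = 0 with rivals' quantities fixed: 117 - 2q_i - Σ_{j≠i} q_j = 0.
By symmetry each firm produces the same amount; substituting Σ_{j≠i} q_j = 2q_i yields q_i = 117/4.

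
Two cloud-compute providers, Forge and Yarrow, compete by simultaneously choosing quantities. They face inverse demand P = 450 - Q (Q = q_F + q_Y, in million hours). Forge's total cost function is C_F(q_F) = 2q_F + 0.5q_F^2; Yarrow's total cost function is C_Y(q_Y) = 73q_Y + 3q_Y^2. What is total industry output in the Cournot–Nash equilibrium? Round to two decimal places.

Forge's profit: π_F = (450 - Q)q_F - (2q_F + (1/2)q_F²). Setting ∂π_F/∂q_F = 0: 448 - 3q_F - (q_Y) = 0.
Yarrow's first-order condition: 377 - 8q_Y - (q_F) = 0.
Best responses: q_F = (448 - q_Y)/3, q_Y = (377 - q_F)/8.
Solving the pair: q_F = 139.4348, q_Y = 683/23.
Total output Q = 139.4348 + 683/23 = 169.1304.

169.13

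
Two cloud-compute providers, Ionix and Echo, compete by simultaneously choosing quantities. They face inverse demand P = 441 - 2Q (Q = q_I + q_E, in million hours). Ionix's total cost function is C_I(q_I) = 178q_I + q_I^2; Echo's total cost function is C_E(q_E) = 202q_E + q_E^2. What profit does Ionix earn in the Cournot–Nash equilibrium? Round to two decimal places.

3544.92

Ionix's profit: π_I = (441 - 2Q)q_I - (178q_I + q_I²). Setting ∂π_I/∂q_I = 0: 263 - 6q_I - 2(q_E) = 0.
Echo's profit: π_E = (441 - 2Q)q_E - (202q_E + q_E²). Setting ∂π_E/∂q_E = 0: 239 - 6q_E - 2(q_I) = 0.
Best responses: q_I = (263 - 2q_E)/6, q_E = (239 - 2q_I)/6.
Solving the pair: q_I = 275/8, q_E = 227/8.
Price P = 441 - 2·(251/4) = 631/2.
Ionix's profit: (631/2)·(275/8) - 178·(275/8) - (275/8)² = 3544.9219.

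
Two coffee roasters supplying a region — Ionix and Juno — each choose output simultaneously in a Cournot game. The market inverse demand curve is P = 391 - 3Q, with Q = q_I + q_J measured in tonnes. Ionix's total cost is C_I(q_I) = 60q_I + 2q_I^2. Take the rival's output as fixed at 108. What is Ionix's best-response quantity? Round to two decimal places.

0.70

With the rival's output fixed at 108, Ionix's profit is π_I = (391 - 3·108 - 3q_I)q_I - (60q_I + 2q_I²) = (67 - 3q_I)q_I - (60q_I + 2q_I²).
∂π_I/∂q_I = 7 - 10q_I = 0, so q_I = 7/10.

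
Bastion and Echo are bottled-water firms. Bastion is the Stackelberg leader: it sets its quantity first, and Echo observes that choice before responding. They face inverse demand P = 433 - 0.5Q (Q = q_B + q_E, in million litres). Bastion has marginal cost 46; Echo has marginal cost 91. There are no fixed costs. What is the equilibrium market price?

154

Solve by backward induction. Given q_B, the follower Echo maximises π_E = (433 - (1/2)q_B - (1/2)q_E)q_E - 91q_E.
∂π_E/∂q_E = 342 - (1/2)q_B - q_E = 0 gives the reaction function q_E = (342 - (1/2)q_B).
Bastion substitutes q_E(q_B) into its own profit: π_B = q_B(433 - (1/2)q_B - (342 - (1/2)q_B)/2) - 46q_B = (262 - (1/4)q_B)q_B - 46q_B.
The leader's first-order condition 216 - (1/2)q_B = 0 yields q_B = 432.
Then q_E = (342 - (1/2)·432) = 126.
Total output Q = 558, so price P = 433 - (1/2)·558 = 154.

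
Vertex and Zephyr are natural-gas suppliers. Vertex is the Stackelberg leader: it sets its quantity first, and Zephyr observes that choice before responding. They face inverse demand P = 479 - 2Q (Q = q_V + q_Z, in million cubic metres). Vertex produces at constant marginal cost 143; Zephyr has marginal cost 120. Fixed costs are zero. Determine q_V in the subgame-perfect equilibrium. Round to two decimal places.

Solve by backward induction. Given q_V, the follower Zephyr maximises π_Z = (479 - 2q_V - 2q_Z)q_Z - 120q_Z.
Follower FOC: 359 - 2q_V - 4q_Z = 0, so q_Z(q_V) = (359 - 2q_V)/4.
Vertex substitutes q_Z(q_V) into its own profit: π_V = q_V(479 - 2q_V - (359 - 2q_V)/2) - 143q_V = (599/2 - q_V)q_V - 143q_V.
Maximising: ∂π_V/∂q_V = 313/2 - 2q_V = 0, giving q_V = 313/4.
Then q_Z = (359 - 2·(313/4))/4 = 405/8.

78.25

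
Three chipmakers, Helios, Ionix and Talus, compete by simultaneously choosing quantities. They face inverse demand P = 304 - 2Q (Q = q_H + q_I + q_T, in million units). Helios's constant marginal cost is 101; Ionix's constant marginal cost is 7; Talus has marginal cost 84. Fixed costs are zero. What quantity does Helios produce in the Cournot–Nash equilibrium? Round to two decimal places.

Helios's profit: π_H = (304 - 2Q)q_H - (101q_H). Setting ∂π_H/∂q_H = 0: 203 - 4q_H - 2(q_I + q_T) = 0.
Ionix's first-order condition: 297 - 4q_I - 2(q_H + q_T) = 0.
Talus's profit: π_T = (304 - 2Q)q_T - (84q_T). Setting ∂π_T/∂q_T = 0: 220 - 4q_T - 2(q_H + q_I) = 0.
Adding the 3 first-order conditions: 720 − 8Q = 0, so Q = 90.
Back-substituting: q_H = (203 − 180)/2 = 23/2, q_I = (297 − 180)/2 = 117/2, q_T = (220 − 180)/2 = 20.

11.50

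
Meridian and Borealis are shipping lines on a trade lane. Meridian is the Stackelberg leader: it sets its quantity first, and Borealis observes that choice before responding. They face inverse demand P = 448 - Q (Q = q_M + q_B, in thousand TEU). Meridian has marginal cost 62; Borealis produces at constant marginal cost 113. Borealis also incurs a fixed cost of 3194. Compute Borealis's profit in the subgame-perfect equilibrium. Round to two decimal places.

The follower Borealis best-responds to any q_M: π_B = (448 - Q)q_B - 113q_B.
Setting the follower's marginal profit to zero, 335 - q_M - 2q_B = 0, i.e. q_B = (335 - q_M)/2.
Meridian substitutes q_B(q_M) into its own profit: π_M = q_M(448 - q_M - (335 - q_M)/2) - 62q_M = (561/2 - (1/2)q_M)q_M - 62q_M.
Leader FOC: 437/2 - q_M = 0, so q_M = 437/2.
Then q_B = (335 - 437/2)/2 = 233/4.
Price P = 448 - 1107/4 = 685/4.
Borealis's profit: (685/4 - 113)·(233/4) - 3194 = 199.0625.

199.06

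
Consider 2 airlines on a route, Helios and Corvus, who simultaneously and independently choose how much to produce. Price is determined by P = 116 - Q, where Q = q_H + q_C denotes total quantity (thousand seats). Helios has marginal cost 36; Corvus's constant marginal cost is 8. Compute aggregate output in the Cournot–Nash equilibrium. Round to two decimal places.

Helios's profit: π_H = (116 - Q)q_H - (36q_H). Setting ∂π_H/∂q_H = 0: 80 - 2q_H - (q_C) = 0.
Corvus's first-order condition: 108 - 2q_C - (q_H) = 0.
Best responses: q_H = (80 - q_C)/2, q_C = (108 - q_H)/2.
Substituting one into the other gives q_H = 52/3 and q_C = 136/3.
Total output Q = 52/3 + 136/3 = 188/3.

62.67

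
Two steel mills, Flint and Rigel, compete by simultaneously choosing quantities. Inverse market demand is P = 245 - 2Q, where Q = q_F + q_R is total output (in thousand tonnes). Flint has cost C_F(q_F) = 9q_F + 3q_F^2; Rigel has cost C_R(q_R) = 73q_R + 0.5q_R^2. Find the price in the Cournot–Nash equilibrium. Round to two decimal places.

Flint's profit: π_F = (245 - 2Q)q_F - (9q_F + 3q_F²). Setting ∂π_F/∂q_F = 0: 236 - 10q_F - 2(q_R) = 0.
Rigel's profit: π_R = (245 - 2Q)q_R - (73q_R + (1/2)q_R²). Setting ∂π_R/∂q_R = 0: 172 - 5q_R - 2(q_F) = 0.
So q_F = (236 - 2q_R)/10 and q_R = (172 - 2q_F)/5.
Solving the pair: q_F = 418/23, q_R = 624/23.
Total output Q = 1042/23, so price P = 245 - 2·(1042/23) = 154.3913.

154.39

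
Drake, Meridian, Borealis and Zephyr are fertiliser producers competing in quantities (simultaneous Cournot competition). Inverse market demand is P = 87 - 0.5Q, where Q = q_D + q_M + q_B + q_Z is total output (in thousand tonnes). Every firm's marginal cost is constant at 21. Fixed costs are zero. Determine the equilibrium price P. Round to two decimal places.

A representative firm's profit is π_i = q_i(87 - 0.5Q) - 21q_i.
Setting ∂π_i/∂q_i = 0 with rivals' quantities fixed: 66 - q_i - (1/2)·Σ_{j≠i} q_j = 0.
With identical firms every q_j equals q_i, so Σ_{j≠i} q_j = 3q_i and 66 = (5/2)q_i, giving q_i = 132/5.
Total output Q = 528/5, so price P = 87 - (1/2)·(528/5) = 171/5.

34.20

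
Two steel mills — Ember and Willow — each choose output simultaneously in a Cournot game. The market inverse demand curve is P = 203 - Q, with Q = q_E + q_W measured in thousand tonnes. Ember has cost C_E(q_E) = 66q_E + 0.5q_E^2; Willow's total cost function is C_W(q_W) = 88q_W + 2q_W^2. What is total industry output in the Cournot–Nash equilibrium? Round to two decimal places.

53.82

Ember's profit: π_E = (203 - Q)q_E - (66q_E + (1/2)q_E²). Setting ∂π_E/∂q_E = 0: 137 - 3q_E - (q_W) = 0.
Willow's profit: π_W = (203 - Q)q_W - (88q_W + 2q_W²). Setting ∂π_W/∂q_W = 0: 115 - 6q_W - (q_E) = 0.
So q_E = (137 - q_W)/3 and q_W = (115 - q_E)/6.
Substituting one into the other gives q_E = 707/17 and q_W = 208/17.
Total output Q = 707/17 + 208/17 = 915/17.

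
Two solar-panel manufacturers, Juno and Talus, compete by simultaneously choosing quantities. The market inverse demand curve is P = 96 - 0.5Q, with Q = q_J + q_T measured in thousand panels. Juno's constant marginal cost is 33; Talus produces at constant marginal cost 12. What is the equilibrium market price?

47

Juno's profit: π_J = (96 - 0.5Q)q_J - (33q_J). Setting ∂π_J/∂q_J = 0: 63 - q_J - (1/2)(q_T) = 0.
Talus's first-order condition: 84 - q_T - (1/2)(q_J) = 0.
So q_J = (63 - (1/2)q_T) and q_T = (84 - (1/2)q_J).
Solving the pair: q_J = 28, q_T = 70.
Total output Q = 98, so price P = 96 - (1/2)·98 = 47.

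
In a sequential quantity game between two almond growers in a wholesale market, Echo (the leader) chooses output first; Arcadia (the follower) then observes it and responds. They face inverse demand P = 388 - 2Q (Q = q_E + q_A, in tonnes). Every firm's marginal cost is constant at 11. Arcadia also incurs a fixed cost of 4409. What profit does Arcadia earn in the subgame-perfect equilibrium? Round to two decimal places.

Solve by backward induction. Given q_E, the follower Arcadia maximises π_A = (388 - 2q_E - 2q_A)q_A - 11q_A.
Follower FOC: 377 - 2q_E - 4q_A = 0, so q_A(q_E) = (377 - 2q_E)/4.
Echo substitutes q_A(q_E) into its own profit: π_E = q_E(388 - 2q_E - (377 - 2q_E)/2) - 11q_E = (399/2 - q_E)q_E - 11q_E.
Leader FOC: 377/2 - 2q_E = 0, so q_E = 377/4.
Then q_A = (377 - 2·(377/4))/4 = 377/8.
Price P = 388 - 2·(1131/8) = 421/4.
Arcadia's profit: (421/4 - 11)·(377/8) - 4409 = 1041/32.

32.53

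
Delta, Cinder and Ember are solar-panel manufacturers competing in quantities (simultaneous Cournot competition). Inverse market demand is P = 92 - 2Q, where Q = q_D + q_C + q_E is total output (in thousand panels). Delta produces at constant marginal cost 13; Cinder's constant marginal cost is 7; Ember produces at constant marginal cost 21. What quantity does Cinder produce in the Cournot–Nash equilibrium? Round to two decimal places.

Delta's profit: π_D = (92 - 2Q)q_D - (13q_D). Setting ∂π_D/∂q_D = 0: 79 - 4q_D - 2(q_C + q_E) = 0.
Cinder's profit: π_C = (92 - 2Q)q_C - (7q_C). Setting ∂π_C/∂q_C = 0: 85 - 4q_C - 2(q_D + q_E) = 0.
Ember's first-order condition: 71 - 4q_E - 2(q_D + q_C) = 0.
Adding the 3 conditions: 235 − 4Q − 4Q = 0, i.e. Q = 235/8.
Back-substituting: q_D = (79 − 235/4)/2 = 81/8, q_C = (85 − 235/4)/2 = 105/8, q_E = (71 − 235/4)/2 = 49/8.

13.13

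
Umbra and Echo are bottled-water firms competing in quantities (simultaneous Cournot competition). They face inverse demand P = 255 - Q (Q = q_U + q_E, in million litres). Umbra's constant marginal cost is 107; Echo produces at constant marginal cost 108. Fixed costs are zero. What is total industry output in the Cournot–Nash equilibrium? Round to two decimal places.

98.33

Umbra's profit: π_U = (255 - Q)q_U - (107q_U). Setting ∂π_U/∂q_U = 0: 148 - 2q_U - (q_E) = 0.
Echo's profit: π_E = (255 - Q)q_E - (108q_E). Setting ∂π_E/∂q_E = 0: 147 - 2q_E - (q_U) = 0.
So q_U = (148 - q_E)/2 and q_E = (147 - q_U)/2.
Substituting one into the other gives q_U = 149/3 and q_E = 146/3.
Total output Q = 149/3 + 146/3 = 295/3.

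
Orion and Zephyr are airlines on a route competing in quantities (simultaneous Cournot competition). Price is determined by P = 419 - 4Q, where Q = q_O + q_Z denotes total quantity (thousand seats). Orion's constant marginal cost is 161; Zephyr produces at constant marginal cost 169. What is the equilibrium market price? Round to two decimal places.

Orion's profit: π_O = (419 - 4Q)q_O - (161q_O). Setting ∂π_O/∂q_O = 0: 258 - 8q_O - 4(q_Z) = 0.
Zephyr's profit: π_Z = (419 - 4Q)q_Z - (169q_Z). Setting ∂π_Z/∂q_Z = 0: 250 - 8q_Z - 4(q_O) = 0.
Rearranging gives the reaction functions q_O = (258 - 4q_Z)/8 and q_Z = (250 - 4q_O)/8.
Substituting one into the other gives q_O = 133/6 and q_Z = 121/6.
Total output Q = 127/3, so price P = 419 - 4·(127/3) = 749/3.

249.67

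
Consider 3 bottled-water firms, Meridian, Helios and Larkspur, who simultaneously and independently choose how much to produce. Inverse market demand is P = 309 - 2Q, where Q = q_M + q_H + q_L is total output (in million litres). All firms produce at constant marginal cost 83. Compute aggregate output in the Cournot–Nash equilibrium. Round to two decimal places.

84.75

A representative firm's profit is π_i = q_i(309 - 2Q) - 83q_i.
Setting ∂π_i/∂q_i = 0 with rivals' quantities fixed: 226 - 4q_i - 2·Σ_{j≠i} q_j = 0.
By symmetry each firm produces the same amount; substituting Σ_{j≠i} q_j = 2q_i yields q_i = 226/8 = 113/4.
Total output Q = 113/4 + 113/4 + 113/4 = 339/4.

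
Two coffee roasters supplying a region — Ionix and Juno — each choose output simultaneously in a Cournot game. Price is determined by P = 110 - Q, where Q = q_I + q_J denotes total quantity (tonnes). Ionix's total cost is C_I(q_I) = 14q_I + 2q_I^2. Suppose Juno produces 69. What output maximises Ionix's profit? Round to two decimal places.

4.50

With the rival's output fixed at 69, Ionix's profit is π_I = (110 - 69 - q_I)q_I - (14q_I + 2q_I²) = (41 - q_I)q_I - (14q_I + 2q_I²).
∂π_I/∂q_I = 27 - 6q_I = 0, so q_I = 9/2.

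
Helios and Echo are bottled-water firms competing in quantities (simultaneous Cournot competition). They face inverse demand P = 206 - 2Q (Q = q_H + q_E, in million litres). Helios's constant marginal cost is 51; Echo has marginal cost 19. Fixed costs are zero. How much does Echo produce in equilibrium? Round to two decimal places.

36.50

Helios's profit: π_H = (206 - 2Q)q_H - (51q_H). Setting ∂π_H/∂q_H = 0: 155 - 4q_H - 2(q_E) = 0.
Echo's first-order condition: 187 - 4q_E - 2(q_H) = 0.
So q_H = (155 - 2q_E)/4 and q_E = (187 - 2q_H)/4.
Substituting one into the other gives q_H = 41/2 and q_E = 73/2.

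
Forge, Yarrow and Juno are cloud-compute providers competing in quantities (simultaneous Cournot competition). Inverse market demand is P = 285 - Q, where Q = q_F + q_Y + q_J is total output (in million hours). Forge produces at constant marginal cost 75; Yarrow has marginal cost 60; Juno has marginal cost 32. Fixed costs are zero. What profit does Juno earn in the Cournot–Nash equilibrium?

Forge's profit: π_F = (285 - Q)q_F - (75q_F). Setting ∂π_F/∂q_F = 0: 210 - 2q_F - (q_Y + q_J) = 0.
Yarrow's first-order condition: 225 - 2q_Y - (q_F + q_J) = 0.
Juno's first-order condition: 253 - 2q_J - (q_F + q_Y) = 0.
Summing all 3 equations gives 688 − 4Q = 0, hence Q = 172.
Back-substituting: q_F = (210 − 172) = 38, q_Y = (225 − 172) = 53, q_J = (253 − 172) = 81.
Price P = 285 - 172 = 113.
Juno's profit: (113 - 32)·81 = 6561.

6561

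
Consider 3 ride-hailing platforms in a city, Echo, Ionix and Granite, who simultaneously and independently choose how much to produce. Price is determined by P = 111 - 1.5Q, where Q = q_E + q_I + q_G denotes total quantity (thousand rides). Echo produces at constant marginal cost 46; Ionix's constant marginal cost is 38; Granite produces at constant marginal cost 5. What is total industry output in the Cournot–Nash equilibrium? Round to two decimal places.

40.67

Echo's profit: π_E = (111 - 1.5Q)q_E - (46q_E). Setting ∂π_E/∂q_E = 0: 65 - 3q_E - (3/2)(q_I + q_G) = 0.
Ionix's profit: π_I = (111 - 1.5Q)q_I - (38q_I). Setting ∂π_I/∂q_I = 0: 73 - 3q_I - (3/2)(q_E + q_G) = 0.
Granite's profit: π_G = (111 - 1.5Q)q_G - (5q_G). Setting ∂π_G/∂q_G = 0: 106 - 3q_G - (3/2)(q_E + q_I) = 0.
Summing all 3 equations gives 244 − 6Q = 0, hence Q = 122/3.
Back-substituting: q_E = (65 − 61)/(3/2) = 8/3, q_I = (73 − 61)/(3/2) = 8, q_G = (106 − 61)/(3/2) = 30.
Total output Q = 8/3 + 8 + 30 = 122/3.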